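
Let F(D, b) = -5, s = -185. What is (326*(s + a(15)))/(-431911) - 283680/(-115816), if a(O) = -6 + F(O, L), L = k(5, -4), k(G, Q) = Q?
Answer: 16240586452/6252775547 ≈ 2.5973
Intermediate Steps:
L = -4
a(O) = -11 (a(O) = -6 - 5 = -11)
(326*(s + a(15)))/(-431911) - 283680/(-115816) = (326*(-185 - 11))/(-431911) - 283680/(-115816) = (326*(-196))*(-1/431911) - 283680*(-1/115816) = -63896*(-1/431911) + 35460/14477 = 63896/431911 + 35460/14477 = 16240586452/6252775547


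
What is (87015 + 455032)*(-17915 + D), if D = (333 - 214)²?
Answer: -2034844438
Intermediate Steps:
D = 14161 (D = 119² = 14161)
(87015 + 455032)*(-17915 + D) = (87015 + 455032)*(-17915 + 14161) = 542047*(-3754) = -2034844438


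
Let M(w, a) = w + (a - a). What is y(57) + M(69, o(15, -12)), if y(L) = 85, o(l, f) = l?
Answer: 154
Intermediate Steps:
M(w, a) = w (M(w, a) = w + 0 = w)
y(57) + M(69, o(15, -12)) = 85 + 69 = 154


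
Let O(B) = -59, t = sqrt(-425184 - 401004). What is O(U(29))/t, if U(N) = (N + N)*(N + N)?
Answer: 59*I*sqrt(1707)/37554 ≈ 0.06491*I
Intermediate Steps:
U(N) = 4*N**2 (U(N) = (2*N)*(2*N) = 4*N**2)
t = 22*I*sqrt(1707) (t = sqrt(-826188) = 22*I*sqrt(1707) ≈ 908.95*I)
O(U(29))/t = -59*(-I*sqrt(1707)/37554) = -(-59)*I*sqrt(1707)/37554 = 59*I*sqrt(1707)/37554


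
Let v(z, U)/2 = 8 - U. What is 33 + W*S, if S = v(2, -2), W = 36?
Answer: 753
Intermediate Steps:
v(z, U) = 16 - 2*U (v(z, U) = 2*(8 - U) = 16 - 2*U)
S = 20 (S = 16 - 2*(-2) = 16 + 4 = 20)
33 + W*S = 33 + 36*20 = 33 + 720 = 753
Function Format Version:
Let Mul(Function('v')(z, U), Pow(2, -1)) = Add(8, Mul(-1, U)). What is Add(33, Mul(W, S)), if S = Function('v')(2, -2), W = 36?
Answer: 753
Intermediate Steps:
Function('v')(z, U) = Add(16, Mul(-2, U)) (Function('v')(z, U) = Mul(2, Add(8, Mul(-1, U))) = Add(16, Mul(-2, U)))
S = 20 (S = Add(16, Mul(-2, -2)) = Add(16, 4) = 20)
Add(33, Mul(W, S)) = Add(33, Mul(36, 20)) = Add(33, 720) = 753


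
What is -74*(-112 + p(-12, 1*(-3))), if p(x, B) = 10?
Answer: 7548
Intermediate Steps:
-74*(-112 + p(-12, 1*(-3))) = -74*(-112 + 10) = -74*(-102) = 7548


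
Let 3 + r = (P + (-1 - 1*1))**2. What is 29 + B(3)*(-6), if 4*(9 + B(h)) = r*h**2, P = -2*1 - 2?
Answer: -725/2 ≈ -362.50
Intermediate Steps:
P = -4 (P = -2 - 2 = -4)
r = 33 (r = -3 + (-4 + (-1 - 1*1))**2 = -3 + (-4 + (-1 - 1))**2 = -3 + (-4 - 2)**2 = -3 + (-6)**2 = -3 + 36 = 33)
B(h) = -9 + 33*h**2/4 (B(h) = -9 + (33*h**2)/4 = -9 + 33*h**2/4)
29 + B(3)*(-6) = 29 + (-9 + (33/4)*3**2)*(-6) = 29 + (-9 + (33/4)*9)*(-6) = 29 + (-9 + 297/4)*(-6) = 29 + (261/4)*(-6) = 29 - 783/2 = -725/2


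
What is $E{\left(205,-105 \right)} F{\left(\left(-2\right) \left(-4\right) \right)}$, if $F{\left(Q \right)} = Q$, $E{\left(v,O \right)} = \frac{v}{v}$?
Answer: $8$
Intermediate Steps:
$E{\left(v,O \right)} = 1$
$E{\left(205,-105 \right)} F{\left(\left(-2\right) \left(-4\right) \right)} = 1 \left(\left(-2\right) \left(-4\right)\right) = 1 \cdot 8 = 8$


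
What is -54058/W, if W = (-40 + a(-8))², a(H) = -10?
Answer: -27029/1250 ≈ -21.623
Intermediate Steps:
W = 2500 (W = (-40 - 10)² = (-50)² = 2500)
-54058/W = -54058/2500 = -54058*1/2500 = -27029/1250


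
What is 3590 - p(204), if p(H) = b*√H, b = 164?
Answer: 3590 - 328*√51 ≈ 1247.6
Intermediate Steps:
p(H) = 164*√H
3590 - p(204) = 3590 - 164*√204 = 3590 - 164*2*√51 = 3590 - 328*√51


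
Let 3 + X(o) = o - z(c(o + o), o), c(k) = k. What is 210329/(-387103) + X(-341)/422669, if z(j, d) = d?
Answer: -88900709410/163616437907 ≈ -0.54335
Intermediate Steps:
X(o) = -3 (X(o) = -3 + (o - o) = -3 + 0 = -3)
210329/(-387103) + X(-341)/422669 = 210329/(-387103) - 3/422669 = 210329*(-1/387103) - 3*1/422669 = -210329/387103 - 3/422669 = -88900709410/163616437907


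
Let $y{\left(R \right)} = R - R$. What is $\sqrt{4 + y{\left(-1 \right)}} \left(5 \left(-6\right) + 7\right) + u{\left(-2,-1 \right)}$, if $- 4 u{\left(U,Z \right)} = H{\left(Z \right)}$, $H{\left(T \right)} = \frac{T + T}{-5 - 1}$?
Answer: $- \frac{553}{12} \approx -46.083$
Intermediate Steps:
$y{\left(R \right)} = 0$
$H{\left(T \right)} = - \frac{T}{3}$ ($H{\left(T \right)} = \frac{2 T}{-6} = 2 T \left(- \frac{1}{6}\right) = - \frac{T}{3}$)
$u{\left(U,Z \right)} = \frac{Z}{12}$ ($u{\left(U,Z \right)} = - \frac{\left(- \frac{1}{3}\right) Z}{4} = \frac{Z}{12}$)
$\sqrt{4 + y{\left(-1 \right)}} \left(5 \left(-6\right) + 7\right) + u{\left(-2,-1 \right)} = \sqrt{4 + 0} \left(5 \left(-6\right) + 7\right) + \frac{1}{12} \left(-1\right) = \sqrt{4} \left(-30 + 7\right) - \frac{1}{12} = 2 \left(-23\right) - \frac{1}{12} = -46 - \frac{1}{12} = - \frac{553}{12}$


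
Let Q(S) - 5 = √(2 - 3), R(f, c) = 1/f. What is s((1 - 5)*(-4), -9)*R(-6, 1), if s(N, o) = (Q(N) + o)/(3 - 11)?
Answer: -1/12 + I/48 ≈ -0.083333 + 0.020833*I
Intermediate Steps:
Q(S) = 5 + I (Q(S) = 5 + √(2 - 3) = 5 + √(-1) = 5 + I)
s(N, o) = -5/8 - I/8 - o/8 (s(N, o) = ((5 + I) + o)/(3 - 11) = (5 + I + o)/(-8) = (5 + I + o)*(-⅛) = -5/8 - I/8 - o/8)
s((1 - 5)*(-4), -9)*R(-6, 1) = (-5/8 - I/8 - ⅛*(-9))/(-6) = (-5/8 - I/8 + 9/8)*(-⅙) = (½ - I/8)*(-⅙) = -1/12 + I/48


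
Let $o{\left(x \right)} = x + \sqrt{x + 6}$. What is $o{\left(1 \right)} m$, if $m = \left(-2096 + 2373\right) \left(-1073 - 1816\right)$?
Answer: $-800253 - 800253 \sqrt{7} \approx -2.9175 \cdot 10^{6}$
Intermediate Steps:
$o{\left(x \right)} = x + \sqrt{6 + x}$
$m = -800253$ ($m = 277 \left(-2889\right) = -800253$)
$o{\left(1 \right)} m = \left(1 + \sqrt{6 + 1}\right) \left(-800253\right) = \left(1 + \sqrt{7}\right) \left(-800253\right) = -800253 - 800253 \sqrt{7}$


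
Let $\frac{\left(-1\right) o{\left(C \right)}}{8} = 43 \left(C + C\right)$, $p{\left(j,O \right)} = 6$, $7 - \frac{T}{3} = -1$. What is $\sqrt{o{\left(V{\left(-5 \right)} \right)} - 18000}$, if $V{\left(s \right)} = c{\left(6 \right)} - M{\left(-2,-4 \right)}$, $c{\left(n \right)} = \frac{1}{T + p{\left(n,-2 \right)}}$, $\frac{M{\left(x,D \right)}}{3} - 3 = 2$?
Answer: $\frac{2 i \sqrt{433290}}{15} \approx 87.766 i$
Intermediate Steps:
$T = 24$ ($T = 21 - -3 = 21 + 3 = 24$)
$M{\left(x,D \right)} = 15$ ($M{\left(x,D \right)} = 9 + 3 \cdot 2 = 9 + 6 = 15$)
$c{\left(n \right)} = \frac{1}{30}$ ($c{\left(n \right)} = \frac{1}{24 + 6} = \frac{1}{30}$)
$V{\left(s \right)} = - \frac{449}{30}$ ($V{\left(s \right)} = \frac{1}{30} - 15 = - \frac{449}{30}$)
$o{\left(C \right)} = - 688 C$ ($o{\left(C \right)} = - 8 \cdot 43 \left(C + C\right) = - 8 \cdot 43 \cdot 2 C = - 8 \cdot 86 C = - 688 C$)
$\sqrt{o{\left(V{\left(-5 \right)} \right)} - 18000} = \sqrt{\left(-688\right) \left(- \frac{449}{30}\right) - 18000} = \sqrt{\frac{154456}{15} - 18000} = \sqrt{- \frac{115544}{15}} = \frac{2 i \sqrt{433290}}{15}$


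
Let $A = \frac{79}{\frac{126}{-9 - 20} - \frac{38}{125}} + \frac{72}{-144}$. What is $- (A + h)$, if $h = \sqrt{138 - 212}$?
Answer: $\frac{294801}{16852} - i \sqrt{74} \approx 17.494 - 8.6023 i$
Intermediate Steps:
$h = i \sqrt{74}$ ($h = \sqrt{-74} = i \sqrt{74} \approx 8.6023 i$)
$A = - \frac{294801}{16852}$ ($A = \frac{79}{\frac{126}{-9 - 20} - \frac{38}{125}} + 72 \left(- \frac{1}{144}\right) = \frac{79}{\frac{126}{-29} - \frac{38}{125}} - \frac{1}{2} = \frac{79}{126 \left(- \frac{1}{29}\right) - \frac{38}{125}} - \frac{1}{2} = \frac{79}{- \frac{126}{29} - \frac{38}{125}} - \frac{1}{2} = \frac{79}{- \frac{16852}{3625}} - \frac{1}{2} = 79 \left(- \frac{3625}{16852}\right) - \frac{1}{2} = - \frac{286375}{16852} - \frac{1}{2} = - \frac{294801}{16852} \approx -17.494$)
$- (A + h) = - (- \frac{294801}{16852} + i \sqrt{74}) = \frac{294801}{16852} - i \sqrt{74}$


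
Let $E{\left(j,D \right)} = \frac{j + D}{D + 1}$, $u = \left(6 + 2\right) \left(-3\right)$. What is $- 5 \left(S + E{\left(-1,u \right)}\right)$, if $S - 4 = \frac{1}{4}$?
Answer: $- \frac{2455}{92} \approx -26.685$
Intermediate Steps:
$u = -24$ ($u = 8 \left(-3\right) = -24$)
$E{\left(j,D \right)} = \frac{D + j}{1 + D}$
$S = \frac{17}{4}$ ($S = 4 + \frac{1}{4} = \frac{17}{4} \approx 4.25$)
$- 5 \left(S + E{\left(-1,u \right)}\right) = - 5 \left(\frac{17}{4} + \frac{-24 - 1}{1 - 24}\right) = - 5 \left(\frac{17}{4} + \frac{1}{-23} \left(-25\right)\right) = - 5 \left(\frac{17}{4} - - \frac{25}{23}\right) = - 5 \left(\frac{17}{4} + \frac{25}{23}\right) = \left(-5\right) \frac{491}{92} = - \frac{2455}{92}$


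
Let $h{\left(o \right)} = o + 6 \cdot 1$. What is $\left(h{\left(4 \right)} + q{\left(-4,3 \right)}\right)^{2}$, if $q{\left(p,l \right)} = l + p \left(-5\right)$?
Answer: $1089$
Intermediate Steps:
$h{\left(o \right)} = 6 + o$ ($h{\left(o \right)} = o + 6 = 6 + o$)
$q{\left(p,l \right)} = l - 5 p$
$\left(h{\left(4 \right)} + q{\left(-4,3 \right)}\right)^{2} = \left(\left(6 + 4\right) + \left(3 - -20\right)\right)^{2} = \left(10 + \left(3 + 20\right)\right)^{2} = \left(10 + 23\right)^{2} = 33^{2} = 1089$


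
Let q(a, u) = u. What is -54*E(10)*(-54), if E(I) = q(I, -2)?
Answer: -5832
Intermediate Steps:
E(I) = -2
-54*E(10)*(-54) = -54*(-2)*(-54) = 108*(-54) = -5832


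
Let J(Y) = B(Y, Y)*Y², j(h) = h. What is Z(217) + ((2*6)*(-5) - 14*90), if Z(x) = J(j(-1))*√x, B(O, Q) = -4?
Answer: -1320 - 4*√217 ≈ -1378.9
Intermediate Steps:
J(Y) = -4*Y²
Z(x) = -4*√x (Z(x) = (-4*(-1)²)*√x = (-4*1)*√x = -4*√x)
Z(217) + ((2*6)*(-5) - 14*90) = -4*√217 + ((2*6)*(-5) - 14*90) = -4*√217 + (12*(-5) - 1260) = -4*√217 + (-60 - 1260) = -4*√217 - 1320 = -1320 - 4*√217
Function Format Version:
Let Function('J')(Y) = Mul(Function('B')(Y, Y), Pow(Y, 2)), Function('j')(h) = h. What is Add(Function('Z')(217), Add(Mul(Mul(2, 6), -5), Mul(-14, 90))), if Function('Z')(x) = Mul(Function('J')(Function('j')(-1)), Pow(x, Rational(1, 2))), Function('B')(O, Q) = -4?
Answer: Add(-1320, Mul(-4, Pow(217, Rational(1, 2)))) ≈ -1378.9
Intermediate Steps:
Function('J')(Y) = Mul(-4, Pow(Y, 2))
Function('Z')(x) = Mul(-4, Pow(x, Rational(1, 2))) (Function('Z')(x) = Mul(Mul(-4, Pow(-1, 2)), Pow(x, Rational(1, 2))) = Mul(Mul(-4, 1), Pow(x, Rational(1, 2))) = Mul(-4, Pow(x, Rational(1, 2))))
Add(Function('Z')(217), Add(Mul(Mul(2, 6), -5), Mul(-14, 90))) = Add(Mul(-4, Pow(217, Rational(1, 2))), Add(Mul(Mul(2, 6), -5), Mul(-14, 90))) = Add(Mul(-4, Pow(217, Rational(1, 2))), Add(Mul(12, -5), -1260)) = Add(Mul(-4, Pow(217, Rational(1, 2))), Add(-60, -1260)) = Add(Mul(-4, Pow(217, Rational(1, 2))), -1320) = Add(-1320, Mul(-4, Pow(217, Rational(1, 2))))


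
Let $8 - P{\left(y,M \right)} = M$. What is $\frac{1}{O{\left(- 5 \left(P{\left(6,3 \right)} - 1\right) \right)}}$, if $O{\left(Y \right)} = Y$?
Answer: $- \frac{1}{20} \approx -0.05$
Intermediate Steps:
$P{\left(y,M \right)} = 8 - M$
$\frac{1}{O{\left(- 5 \left(P{\left(6,3 \right)} - 1\right) \right)}} = \frac{1}{\left(-5\right) \left(\left(8 - 3\right) - 1\right)} = \frac{1}{\left(-5\right) \left(5 - 1\right)} = \frac{1}{\left(-5\right) 4} = \frac{1}{-20} = - \frac{1}{20}$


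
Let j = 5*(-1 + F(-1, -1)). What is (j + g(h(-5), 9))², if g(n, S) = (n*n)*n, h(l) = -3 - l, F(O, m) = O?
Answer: 4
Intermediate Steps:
j = -10 (j = 5*(-1 - 1) = 5*(-2) = -10)
g(n, S) = n³ (g(n, S) = n²*n = n³)
(j + g(h(-5), 9))² = (-10 + (-3 - 1*(-5))³)² = (-10 + (-3 + 5)³)² = (-10 + 2³)² = (-10 + 8)² = (-2)² = 4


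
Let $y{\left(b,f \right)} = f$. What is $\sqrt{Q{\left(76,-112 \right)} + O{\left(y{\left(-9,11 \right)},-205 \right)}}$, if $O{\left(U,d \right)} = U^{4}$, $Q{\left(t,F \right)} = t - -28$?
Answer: $\sqrt{14745} \approx 121.43$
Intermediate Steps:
$Q{\left(t,F \right)} = 28 + t$ ($Q{\left(t,F \right)} = t + 28 = 28 + t$)
$\sqrt{Q{\left(76,-112 \right)} + O{\left(y{\left(-9,11 \right)},-205 \right)}} = \sqrt{\left(28 + 76\right) + 11^{4}} = \sqrt{104 + 14641} = \sqrt{14745}$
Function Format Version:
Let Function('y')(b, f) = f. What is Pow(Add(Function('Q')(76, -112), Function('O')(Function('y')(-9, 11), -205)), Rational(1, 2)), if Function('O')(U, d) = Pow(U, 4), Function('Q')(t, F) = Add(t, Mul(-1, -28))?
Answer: Pow(14745, Rational(1, 2)) ≈ 121.43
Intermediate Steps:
Function('Q')(t, F) = Add(28, t) (Function('Q')(t, F) = Add(t, 28) = Add(28, t))
Pow(Add(Function('Q')(76, -112), Function('O')(Function('y')(-9, 11), -205)), Rational(1, 2)) = Pow(Add(Add(28, 76), Pow(11, 4)), Rational(1, 2)) = Pow(Add(104, 14641), Rational(1, 2)) = Pow(14745, Rational(1, 2))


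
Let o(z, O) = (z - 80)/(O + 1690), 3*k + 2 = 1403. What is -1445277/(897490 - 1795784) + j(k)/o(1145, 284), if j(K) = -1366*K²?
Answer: -176087631413252113/318894370 ≈ -5.5218e+8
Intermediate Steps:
k = 467 (k = -⅔ + (⅓)*1403 = -⅔ + 1403/3 = 467)
o(z, O) = (-80 + z)/(1690 + O)
-1445277/(897490 - 1795784) + j(k)/o(1145, 284) = -1445277/(897490 - 1795784) + (-1366*467²)/(((-80 + 1145)/(1690 + 284))) = -1445277/(-898294) + (-1366*218089)/((1065/1974)) = -1445277*(-1/898294) - 297909574/((1/1974)*1065) = 1445277/898294 - 297909574/355/658 = 1445277/898294 - 297909574*658/355 = 1445277/898294 - 196024499692/355 = -176087631413252113/318894370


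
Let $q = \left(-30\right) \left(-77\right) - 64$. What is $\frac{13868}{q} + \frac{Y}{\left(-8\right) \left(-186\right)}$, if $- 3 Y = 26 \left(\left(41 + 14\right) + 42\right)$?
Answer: $\frac{14060585}{2506536} \approx 5.6096$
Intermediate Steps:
$Y = - \frac{2522}{3}$ ($Y = - \frac{26 \left(\left(41 + 14\right) + 42\right)}{3} = - \frac{26 \left(55 + 42\right)}{3} = - \frac{26 \cdot 97}{3} = \left(- \frac{1}{3}\right) 2522 = - \frac{2522}{3} \approx -840.67$)
$q = 2246$ ($q = 2310 - 64 = 2246$)
$\frac{13868}{q} + \frac{Y}{\left(-8\right) \left(-186\right)} = \frac{13868}{2246} - \frac{2522}{3 \left(\left(-8\right) \left(-186\right)\right)} = 13868 \cdot \frac{1}{2246} - \frac{2522}{3 \cdot 1488} = \frac{6934}{1123} - \frac{1261}{2232} = \frac{14060585}{2506536}$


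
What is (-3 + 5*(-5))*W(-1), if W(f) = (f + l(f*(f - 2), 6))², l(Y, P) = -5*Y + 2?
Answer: -5488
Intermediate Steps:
l(Y, P) = 2 - 5*Y
W(f) = (2 + f - 5*f*(-2 + f))² (W(f) = (f + (2 - 5*f*(f - 2)))² = (f + (2 - 5*f*(-2 + f)))² = (2 + f - 5*f*(-2 + f))²)
(-3 + 5*(-5))*W(-1) = (-3 + 5*(-5))*(2 - 1 - 5*(-1)*(-2 - 1))² = (-3 - 25)*(2 - 1 - 5*(-1)*(-3))² = -28*(2 - 1 - 15)² = -28*(-14)² = -28*196 = -5488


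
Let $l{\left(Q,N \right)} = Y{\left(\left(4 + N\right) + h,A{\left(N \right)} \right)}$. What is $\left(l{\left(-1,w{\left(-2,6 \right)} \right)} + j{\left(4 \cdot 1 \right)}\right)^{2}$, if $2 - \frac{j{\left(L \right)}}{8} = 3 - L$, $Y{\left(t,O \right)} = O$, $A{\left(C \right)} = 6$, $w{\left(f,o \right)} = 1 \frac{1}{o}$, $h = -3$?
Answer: $900$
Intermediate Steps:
$w{\left(f,o \right)} = \frac{1}{o}$
$l{\left(Q,N \right)} = 6$
$j{\left(L \right)} = -8 + 8 L$ ($j{\left(L \right)} = 16 - 8 \left(3 - L\right) = 16 + \left(-24 + 8 L\right) = -8 + 8 L$)
$\left(l{\left(-1,w{\left(-2,6 \right)} \right)} + j{\left(4 \cdot 1 \right)}\right)^{2} = \left(6 - \left(8 - 8 \cdot 4 \cdot 1\right)\right)^{2} = \left(6 + \left(-8 + 8 \cdot 4\right)\right)^{2} = \left(6 + \left(-8 + 32\right)\right)^{2} = \left(6 + 24\right)^{2} = 30^{2} = 900$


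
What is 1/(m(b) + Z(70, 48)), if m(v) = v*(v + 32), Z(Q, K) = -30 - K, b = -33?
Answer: -1/45 ≈ -0.022222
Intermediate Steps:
m(v) = v*(32 + v)
1/(m(b) + Z(70, 48)) = 1/(-33*(32 - 33) + (-30 - 1*48)) = 1/(-33*(-1) + (-30 - 48)) = 1/(33 - 78) = 1/(-45) = -1/45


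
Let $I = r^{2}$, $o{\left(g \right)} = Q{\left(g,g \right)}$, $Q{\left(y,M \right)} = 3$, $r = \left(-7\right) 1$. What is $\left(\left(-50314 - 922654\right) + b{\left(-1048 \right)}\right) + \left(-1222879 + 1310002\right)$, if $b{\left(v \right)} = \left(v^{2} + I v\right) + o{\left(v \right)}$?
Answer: $161110$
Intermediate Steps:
$r = -7$
$o{\left(g \right)} = 3$
$I = 49$ ($I = \left(-7\right)^{2} = 49$)
$b{\left(v \right)} = 3 + v^{2} + 49 v$ ($b{\left(v \right)} = \left(v^{2} + 49 v\right) + 3 = 3 + v^{2} + 49 v$)
$\left(\left(-50314 - 922654\right) + b{\left(-1048 \right)}\right) + \left(-1222879 + 1310002\right) = \left(\left(-50314 - 922654\right) + \left(3 + \left(-1048\right)^{2} + 49 \left(-1048\right)\right)\right) + \left(-1222879 + 1310002\right) = \left(\left(-50314 - 922654\right) + \left(3 + 1098304 - 51352\right)\right) + 87123 = \left(-972968 + 1046955\right) + 87123 = 73987 + 87123 = 161110$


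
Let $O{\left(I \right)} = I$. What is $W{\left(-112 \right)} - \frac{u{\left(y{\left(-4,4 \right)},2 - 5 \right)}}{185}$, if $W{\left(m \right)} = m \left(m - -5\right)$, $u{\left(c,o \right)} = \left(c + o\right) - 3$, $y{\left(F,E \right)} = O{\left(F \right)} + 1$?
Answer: $\frac{2217049}{185} \approx 11984.0$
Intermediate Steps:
$y{\left(F,E \right)} = 1 + F$ ($y{\left(F,E \right)} = F + 1 = 1 + F$)
$u{\left(c,o \right)} = -3 + c + o$
$W{\left(m \right)} = m \left(5 + m\right)$ ($W{\left(m \right)} = m \left(m + 5\right) = m \left(5 + m\right)$)
$W{\left(-112 \right)} - \frac{u{\left(y{\left(-4,4 \right)},2 - 5 \right)}}{185} = - 112 \left(5 - 112\right) - \frac{-3 + \left(1 - 4\right) + \left(2 - 5\right)}{185} = \left(-112\right) \left(-107\right) - \left(-3 - 3 - 3\right) \frac{1}{185} = 11984 - \left(-9\right) \frac{1}{185} = 11984 - - \frac{9}{185} = 11984 + \frac{9}{185} = \frac{2217049}{185}$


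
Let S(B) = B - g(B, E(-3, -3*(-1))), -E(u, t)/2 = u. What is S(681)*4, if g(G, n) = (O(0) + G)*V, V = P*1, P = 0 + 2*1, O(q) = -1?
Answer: -2716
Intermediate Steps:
E(u, t) = -2*u
P = 2 (P = 0 + 2 = 2)
V = 2 (V = 2*1 = 2)
g(G, n) = -2 + 2*G (g(G, n) = (-1 + G)*2 = -2 + 2*G)
S(B) = 2 - B (S(B) = B - (-2 + 2*B) = B + (2 - 2*B) = 2 - B)
S(681)*4 = (2 - 1*681)*4 = (2 - 681)*4 = -679*4 = -2716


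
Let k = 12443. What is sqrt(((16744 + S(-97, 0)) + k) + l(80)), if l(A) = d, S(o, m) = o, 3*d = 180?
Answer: 5*sqrt(1166) ≈ 170.73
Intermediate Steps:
d = 60 (d = (1/3)*180 = 60)
l(A) = 60
sqrt(((16744 + S(-97, 0)) + k) + l(80)) = sqrt(((16744 - 97) + 12443) + 60) = sqrt((16647 + 12443) + 60) = sqrt(29090 + 60) = sqrt(29150) = 5*sqrt(1166)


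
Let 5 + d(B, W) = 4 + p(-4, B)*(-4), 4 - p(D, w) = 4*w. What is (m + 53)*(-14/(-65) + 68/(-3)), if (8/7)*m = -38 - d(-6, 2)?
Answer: -159797/60 ≈ -2663.3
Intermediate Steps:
p(D, w) = 4 - 4*w
d(B, W) = -17 + 16*B (d(B, W) = -5 + (4 + (4 - 4*B)*(-4)) = -5 + (4 + (-16 + 16*B)) = -5 + (-12 + 16*B) = -17 + 16*B)
m = 525/8 (m = 7*(-38 - (-17 + 16*(-6)))/8 = 7*(-38 - (-17 - 96))/8 = 7*(-38 - 1*(-113))/8 = 7*(-38 + 113)/8 = (7/8)*75 = 525/8 ≈ 65.625)
(m + 53)*(-14/(-65) + 68/(-3)) = (525/8 + 53)*(-14/(-65) + 68/(-3)) = 949*(-14*(-1/65) + 68*(-⅓))/8 = 949*(14/65 - 68/3)/8 = (949/8)*(-4378/195) = -159797/60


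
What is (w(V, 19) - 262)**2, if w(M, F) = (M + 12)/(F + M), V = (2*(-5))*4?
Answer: 611524/9 ≈ 67947.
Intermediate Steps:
V = -40 (V = -10*4 = -40)
w(M, F) = (12 + M)/(F + M)
(w(V, 19) - 262)**2 = ((12 - 40)/(19 - 40) - 262)**2 = (-28/(-21) - 262)**2 = (-1/21*(-28) - 262)**2 = (4/3 - 262)**2 = (-782/3)**2 = 611524/9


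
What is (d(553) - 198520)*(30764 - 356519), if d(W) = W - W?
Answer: 64668882600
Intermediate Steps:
d(W) = 0
(d(553) - 198520)*(30764 - 356519) = (0 - 198520)*(30764 - 356519) = -198520*(-325755) = 64668882600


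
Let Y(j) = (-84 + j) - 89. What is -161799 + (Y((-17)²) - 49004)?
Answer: -210687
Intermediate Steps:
Y(j) = -173 + j
-161799 + (Y((-17)²) - 49004) = -161799 + ((-173 + (-17)²) - 49004) = -161799 + ((-173 + 289) - 49004) = -161799 + (116 - 49004) = -161799 - 48888 = -210687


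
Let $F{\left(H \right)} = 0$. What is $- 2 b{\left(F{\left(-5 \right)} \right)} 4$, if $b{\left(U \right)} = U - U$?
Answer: $0$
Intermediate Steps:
$b{\left(U \right)} = 0$
$- 2 b{\left(F{\left(-5 \right)} \right)} 4 = \left(-2\right) 0 \cdot 4 = 0 \cdot 4 = 0$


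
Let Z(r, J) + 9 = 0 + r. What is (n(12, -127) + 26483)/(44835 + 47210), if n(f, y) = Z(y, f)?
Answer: 26347/92045 ≈ 0.28624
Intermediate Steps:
Z(r, J) = -9 + r (Z(r, J) = -9 + (0 + r) = -9 + r)
n(f, y) = -9 + y
(n(12, -127) + 26483)/(44835 + 47210) = ((-9 - 127) + 26483)/(44835 + 47210) = (-136 + 26483)/92045 = 26347*(1/92045) = 26347/92045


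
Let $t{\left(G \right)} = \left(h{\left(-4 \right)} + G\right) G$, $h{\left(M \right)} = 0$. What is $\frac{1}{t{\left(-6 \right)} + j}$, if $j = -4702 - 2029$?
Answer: $- \frac{1}{6695} \approx -0.00014937$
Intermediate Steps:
$j = -6731$
$t{\left(G \right)} = G^{2}$ ($t{\left(G \right)} = \left(0 + G\right) G = G G = G^{2}$)
$\frac{1}{t{\left(-6 \right)} + j} = \frac{1}{\left(-6\right)^{2} - 6731} = \frac{1}{36 - 6731} = \frac{1}{-6695} = - \frac{1}{6695}$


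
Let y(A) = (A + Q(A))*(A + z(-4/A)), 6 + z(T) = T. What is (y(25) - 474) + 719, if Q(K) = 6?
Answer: 20726/25 ≈ 829.04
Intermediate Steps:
z(T) = -6 + T
y(A) = (6 + A)*(-6 + A - 4/A) (y(A) = (A + 6)*(A + (-6 - 4/A)) = (6 + A)*(-6 + A - 4/A))
(y(25) - 474) + 719 = ((-40 + 25² - 24/25) - 474) + 719 = ((-40 + 625 - 24*1/25) - 474) + 719 = ((-40 + 625 - 24/25) - 474) + 719 = (14601/25 - 474) + 719 = 2751/25 + 719 = 20726/25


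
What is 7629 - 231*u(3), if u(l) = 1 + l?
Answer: 6705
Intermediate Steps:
7629 - 231*u(3) = 7629 - 231*(1 + 3) = 7629 - 231*4 = 7629 - 1*924 = 7629 - 924 = 6705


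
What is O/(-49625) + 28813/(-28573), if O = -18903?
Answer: -889729706/1417935125 ≈ -0.62748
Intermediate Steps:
O/(-49625) + 28813/(-28573) = -18903/(-49625) + 28813/(-28573) = -18903*(-1/49625) + 28813*(-1/28573) = 18903/49625 - 28813/28573 = -889729706/1417935125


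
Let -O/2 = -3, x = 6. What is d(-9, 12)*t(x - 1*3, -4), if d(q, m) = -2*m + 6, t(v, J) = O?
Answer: -108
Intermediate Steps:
O = 6 (O = -2*(-3) = 6)
t(v, J) = 6
d(q, m) = 6 - 2*m
d(-9, 12)*t(x - 1*3, -4) = (6 - 2*12)*6 = (6 - 24)*6 = -18*6 = -108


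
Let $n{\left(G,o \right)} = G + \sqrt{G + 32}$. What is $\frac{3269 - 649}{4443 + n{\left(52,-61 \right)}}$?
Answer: $\frac{11776900}{20204941} - \frac{5240 \sqrt{21}}{20204941} \approx 0.58168$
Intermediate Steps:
$n{\left(G,o \right)} = G + \sqrt{32 + G}$
$\frac{3269 - 649}{4443 + n{\left(52,-61 \right)}} = \frac{3269 - 649}{4443 + \left(52 + \sqrt{32 + 52}\right)} = \frac{2620}{4443 + \left(52 + \sqrt{84}\right)} = \frac{2620}{4443 + \left(52 + 2 \sqrt{21}\right)} = \frac{2620}{4495 + 2 \sqrt{21}}$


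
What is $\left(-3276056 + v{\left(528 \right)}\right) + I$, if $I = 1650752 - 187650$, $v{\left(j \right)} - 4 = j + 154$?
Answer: $-1812268$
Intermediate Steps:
$v{\left(j \right)} = 158 + j$ ($v{\left(j \right)} = 4 + \left(j + 154\right) = 4 + \left(154 + j\right) = 158 + j$)
$I = 1463102$ ($I = 1650752 - 187650 = 1463102$)
$\left(-3276056 + v{\left(528 \right)}\right) + I = \left(-3276056 + \left(158 + 528\right)\right) + 1463102 = \left(-3276056 + 686\right) + 1463102 = -3275370 + 1463102 = -1812268$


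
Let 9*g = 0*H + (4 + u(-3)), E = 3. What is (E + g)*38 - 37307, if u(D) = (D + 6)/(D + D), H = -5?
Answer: -334604/9 ≈ -37178.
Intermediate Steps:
u(D) = (6 + D)/(2*D) (u(D) = (6 + D)/((2*D)) = (6 + D)*(1/(2*D)) = (6 + D)/(2*D))
g = 7/18 (g = (0*(-5) + (4 + (½)*(6 - 3)/(-3)))/9 = (0 + (4 + (½)*(-⅓)*3))/9 = (0 + (4 - ½))/9 = (0 + 7/2)/9 = (⅑)*(7/2) = 7/18 ≈ 0.38889)
(E + g)*38 - 37307 = (3 + 7/18)*38 - 37307 = (61/18)*38 - 37307 = 1159/9 - 37307 = -334604/9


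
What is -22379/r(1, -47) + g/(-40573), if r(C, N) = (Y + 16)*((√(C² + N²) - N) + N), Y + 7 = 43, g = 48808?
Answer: -48808/40573 - 22379*√2210/114920 ≈ -10.358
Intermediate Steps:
Y = 36 (Y = -7 + 43 = 36)
r(C, N) = 52*√(C² + N²) (r(C, N) = (36 + 16)*((√(C² + N²) - N) + N) = 52*√(C² + N²))
-22379/r(1, -47) + g/(-40573) = -22379*1/(52*√(1² + (-47)²)) + 48808/(-40573) = -22379*1/(52*√(1 + 2209)) + 48808*(-1/40573) = -22379*√2210/114920 - 48808/40573 = -48808/40573 - 22379*√2210/114920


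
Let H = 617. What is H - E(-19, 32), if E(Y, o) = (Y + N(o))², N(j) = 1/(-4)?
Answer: 3943/16 ≈ 246.44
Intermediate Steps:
N(j) = -¼
E(Y, o) = (-¼ + Y)² (E(Y, o) = (Y - ¼)² = (-¼ + Y)²)
H - E(-19, 32) = 617 - (-1 + 4*(-19))²/16 = 617 - (-1 - 76)²/16 = 617 - (-77)²/16 = 617 - 5929/16 = 3943/16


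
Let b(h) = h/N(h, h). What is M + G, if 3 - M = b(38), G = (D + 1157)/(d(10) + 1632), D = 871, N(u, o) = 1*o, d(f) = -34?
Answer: 2612/799 ≈ 3.2691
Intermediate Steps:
N(u, o) = o
G = 1014/799 (G = (871 + 1157)/(-34 + 1632) = 2028/1598 = 2028*(1/1598) = 1014/799 ≈ 1.2691)
b(h) = 1 (b(h) = h/h = 1)
M = 2 (M = 3 - 1*1 = 3 - 1 = 2)
M + G = 2 + 1014/799 = 2612/799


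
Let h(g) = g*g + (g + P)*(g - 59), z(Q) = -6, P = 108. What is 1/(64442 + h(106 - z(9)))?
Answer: 1/88646 ≈ 1.1281e-5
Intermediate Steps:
h(g) = g² + (-59 + g)*(108 + g) (h(g) = g*g + (g + 108)*(g - 59) = g² + (108 + g)*(-59 + g) = g² + (-59 + g)*(108 + g))
1/(64442 + h(106 - z(9))) = 1/(64442 + (-6372 + 2*(106 - 1*(-6))² + 49*(106 - 1*(-6)))) = 1/(64442 + (-6372 + 2*(106 + 6)² + 49*(106 + 6))) = 1/(64442 + (-6372 + 2*112² + 49*112)) = 1/(64442 + (-6372 + 2*12544 + 5488)) = 1/(64442 + (-6372 + 25088 + 5488)) = 1/(64442 + 24204) = 1/88646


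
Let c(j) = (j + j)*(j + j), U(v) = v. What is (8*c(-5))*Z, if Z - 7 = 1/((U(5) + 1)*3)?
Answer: 50800/9 ≈ 5644.4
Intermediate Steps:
c(j) = 4*j² (c(j) = (2*j)*(2*j) = 4*j²)
Z = 127/18 (Z = 7 + 1/((5 + 1)*3) = 7 + 1/(6*3) = 7 + 1/18 = 127/18 ≈ 7.0556)
(8*c(-5))*Z = (8*(4*(-5)²))*(127/18) = (8*(4*25))*(127/18) = (8*100)*(127/18) = 800*(127/18) = 50800/9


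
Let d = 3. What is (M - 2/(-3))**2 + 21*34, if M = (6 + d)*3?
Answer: 13315/9 ≈ 1479.4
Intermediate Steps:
M = 27 (M = (6 + 3)*3 = 9*3 = 27)
(M - 2/(-3))**2 + 21*34 = (27 - 2/(-3))**2 + 21*34 = (27 - 2*(-1/3))**2 + 714 = (27 + 2/3)**2 + 714 = (83/3)**2 + 714 = 6889/9 + 714 = 13315/9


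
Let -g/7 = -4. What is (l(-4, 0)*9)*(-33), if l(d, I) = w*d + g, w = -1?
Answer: -9504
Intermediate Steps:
g = 28 (g = -7*(-4) = 28)
l(d, I) = 28 - d (l(d, I) = -d + 28 = 28 - d)
(l(-4, 0)*9)*(-33) = ((28 - 1*(-4))*9)*(-33) = ((28 + 4)*9)*(-33) = (32*9)*(-33) = 288*(-33) = -9504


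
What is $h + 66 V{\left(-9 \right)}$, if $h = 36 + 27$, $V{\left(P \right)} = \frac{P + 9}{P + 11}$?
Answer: $63$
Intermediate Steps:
$V{\left(P \right)} = \frac{9 + P}{11 + P}$
$h = 63$
$h + 66 V{\left(-9 \right)} = 63 + 66 \frac{9 - 9}{11 - 9} = 63 + 66 \cdot \frac{1}{2} \cdot 0 = 63 + 66 \cdot 0 = 63 + 0 = 63$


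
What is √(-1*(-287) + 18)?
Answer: √305 ≈ 17.464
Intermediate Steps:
√(-1*(-287) + 18) = √(287 + 18) = √305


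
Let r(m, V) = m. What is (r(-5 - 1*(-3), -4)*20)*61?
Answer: -2440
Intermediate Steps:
(r(-5 - 1*(-3), -4)*20)*61 = ((-5 - 1*(-3))*20)*61 = ((-5 + 3)*20)*61 = -2*20*61 = -40*61 = -2440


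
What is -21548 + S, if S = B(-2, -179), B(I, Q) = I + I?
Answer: -21552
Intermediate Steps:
B(I, Q) = 2*I
S = -4 (S = 2*(-2) = -4)
-21548 + S = -21548 - 4 = -21552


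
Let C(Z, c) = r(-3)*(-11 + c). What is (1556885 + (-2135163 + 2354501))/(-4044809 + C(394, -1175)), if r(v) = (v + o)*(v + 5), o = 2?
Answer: -1776223/4042437 ≈ -0.43939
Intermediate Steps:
r(v) = (2 + v)*(5 + v) (r(v) = (v + 2)*(v + 5) = (2 + v)*(5 + v))
C(Z, c) = 22 - 2*c (C(Z, c) = (10 + (-3)² + 7*(-3))*(-11 + c) = (10 + 9 - 21)*(-11 + c) = -2*(-11 + c) = 22 - 2*c)
(1556885 + (-2135163 + 2354501))/(-4044809 + C(394, -1175)) = (1556885 + (-2135163 + 2354501))/(-4044809 + (22 - 2*(-1175))) = (1556885 + 219338)/(-4044809 + (22 + 2350)) = 1776223/(-4044809 + 2372) = 1776223/(-4042437) = 1776223*(-1/4042437) = -1776223/4042437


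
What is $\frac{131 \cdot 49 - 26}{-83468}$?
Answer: $- \frac{6393}{83468} \approx -0.076592$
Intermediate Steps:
$\frac{131 \cdot 49 - 26}{-83468} = \left(6419 - 26\right) \left(- \frac{1}{83468}\right) = 6393 \left(- \frac{1}{83468}\right) = - \frac{6393}{83468}$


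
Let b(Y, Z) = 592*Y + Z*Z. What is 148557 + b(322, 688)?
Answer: 812525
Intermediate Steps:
b(Y, Z) = Z² + 592*Y (b(Y, Z) = 592*Y + Z² = Z² + 592*Y)
148557 + b(322, 688) = 148557 + (688² + 592*322) = 148557 + (473344 + 190624) = 148557 + 663968 = 812525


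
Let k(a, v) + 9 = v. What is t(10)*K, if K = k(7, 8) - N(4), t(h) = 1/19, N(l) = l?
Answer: -5/19 ≈ -0.26316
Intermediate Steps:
t(h) = 1/19
k(a, v) = -9 + v
K = -5 (K = (-9 + 8) - 1*4 = -1 - 4 = -5)
t(10)*K = (1/19)*(-5) = -5/19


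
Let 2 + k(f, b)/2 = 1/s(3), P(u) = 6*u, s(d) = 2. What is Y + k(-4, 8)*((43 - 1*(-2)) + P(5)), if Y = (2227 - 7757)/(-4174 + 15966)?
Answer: -1329365/5896 ≈ -225.47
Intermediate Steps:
k(f, b) = -3 (k(f, b) = -4 + 2/2 = -4 + 2*(1/2) = -4 + 1 = -3)
Y = -2765/5896 (Y = -5530/11792 = -5530*1/11792 = -2765/5896 ≈ -0.46896)
Y + k(-4, 8)*((43 - 1*(-2)) + P(5)) = -2765/5896 - 3*((43 - 1*(-2)) + 6*5) = -2765/5896 - 3*((43 + 2) + 30) = -2765/5896 - 3*(45 + 30) = -2765/5896 - 3*75 = -2765/5896 - 225 = -1329365/5896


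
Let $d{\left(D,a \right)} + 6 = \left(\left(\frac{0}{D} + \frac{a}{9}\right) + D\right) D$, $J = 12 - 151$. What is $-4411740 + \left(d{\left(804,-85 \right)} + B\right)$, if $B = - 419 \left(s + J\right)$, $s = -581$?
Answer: $- \frac{10413730}{3} \approx -3.4712 \cdot 10^{6}$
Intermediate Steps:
$J = -139$ ($J = 12 - 151 = -139$)
$d{\left(D,a \right)} = -6 + D \left(D + \frac{a}{9}\right)$ ($d{\left(D,a \right)} = -6 + \left(\left(\frac{0}{D} + \frac{a}{9}\right) + D\right) D = -6 + \left(\left(0 + a \frac{1}{9}\right) + D\right) D = -6 + \left(\left(0 + \frac{a}{9}\right) + D\right) D = -6 + \left(\frac{a}{9} + D\right) D = -6 + \left(D + \frac{a}{9}\right) D = -6 + D \left(D + \frac{a}{9}\right)$)
$B = 301680$ ($B = - 419 \left(-581 - 139\right) = \left(-419\right) \left(-720\right) = 301680$)
$-4411740 + \left(d{\left(804,-85 \right)} + B\right) = -4411740 + \left(\left(-6 + 804^{2} + \frac{1}{9} \cdot 804 \left(-85\right)\right) + 301680\right) = -4411740 + \left(\left(-6 + 646416 - \frac{22780}{3}\right) + 301680\right) = -4411740 + \left(\frac{1916450}{3} + 301680\right) = -4411740 + \frac{2821490}{3} = - \frac{10413730}{3}$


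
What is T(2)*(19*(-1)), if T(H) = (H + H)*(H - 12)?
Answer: 760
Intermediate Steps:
T(H) = 2*H*(-12 + H) (T(H) = (2*H)*(-12 + H) = 2*H*(-12 + H))
T(2)*(19*(-1)) = (2*2*(-12 + 2))*(19*(-1)) = (2*2*(-10))*(-19) = -40*(-19) = 760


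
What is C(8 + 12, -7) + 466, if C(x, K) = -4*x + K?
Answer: 379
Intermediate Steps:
C(x, K) = K - 4*x
C(8 + 12, -7) + 466 = (-7 - 4*(8 + 12)) + 466 = (-7 - 4*20) + 466 = (-7 - 80) + 466 = -87 + 466 = 379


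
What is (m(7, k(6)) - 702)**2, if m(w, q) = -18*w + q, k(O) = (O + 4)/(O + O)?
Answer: 24631369/36 ≈ 6.8421e+5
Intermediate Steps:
k(O) = (4 + O)/(2*O) (k(O) = (4 + O)/((2*O)) = (4 + O)*(1/(2*O)) = (4 + O)/(2*O))
m(w, q) = q - 18*w
(m(7, k(6)) - 702)**2 = (((1/2)*(4 + 6)/6 - 18*7) - 702)**2 = (((1/2)*(1/6)*10 - 126) - 702)**2 = ((5/6 - 126) - 702)**2 = (-751/6 - 702)**2 = (-4963/6)**2 = 24631369/36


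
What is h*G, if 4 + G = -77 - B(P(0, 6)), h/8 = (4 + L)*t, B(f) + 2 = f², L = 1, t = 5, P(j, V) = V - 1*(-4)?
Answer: -35800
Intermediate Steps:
P(j, V) = 4 + V (P(j, V) = V + 4 = 4 + V)
B(f) = -2 + f²
h = 200 (h = 8*((4 + 1)*5) = 8*(5*5) = 8*25 = 200)
G = -179 (G = -4 + (-77 - (-2 + (4 + 6)²)) = -4 + (-77 - (-2 + 10²)) = -4 + (-77 - (-2 + 100)) = -4 + (-77 - 1*98) = -4 + (-77 - 98) = -4 - 175 = -179)
h*G = 200*(-179) = -35800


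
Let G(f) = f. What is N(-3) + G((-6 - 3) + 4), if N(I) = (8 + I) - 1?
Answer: -1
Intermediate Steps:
N(I) = 7 + I
N(-3) + G((-6 - 3) + 4) = (7 - 3) + ((-6 - 3) + 4) = 4 + (-9 + 4) = 4 - 5 = -1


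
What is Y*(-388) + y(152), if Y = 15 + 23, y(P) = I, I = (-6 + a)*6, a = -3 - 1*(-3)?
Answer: -14780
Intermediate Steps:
a = 0 (a = -3 + 3 = 0)
I = -36 (I = (-6 + 0)*6 = -6*6 = -36)
y(P) = -36
Y = 38
Y*(-388) + y(152) = 38*(-388) - 36 = -14744 - 36 = -14780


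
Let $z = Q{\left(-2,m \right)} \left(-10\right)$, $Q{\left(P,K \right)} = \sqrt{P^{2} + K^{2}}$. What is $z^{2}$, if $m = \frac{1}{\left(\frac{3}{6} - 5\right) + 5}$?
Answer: $800$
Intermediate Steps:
$m = 2$ ($m = \frac{1}{\left(3 \cdot \frac{1}{6} - 5\right) + 5} = \frac{1}{\left(\frac{1}{2} - 5\right) + 5} = \frac{1}{- \frac{9}{2} + 5} = \frac{1}{\frac{1}{2}} = 2$)
$Q{\left(P,K \right)} = \sqrt{K^{2} + P^{2}}$
$z = - 20 \sqrt{2}$ ($z = \sqrt{2^{2} + \left(-2\right)^{2}} \left(-10\right) = \sqrt{4 + 4} \left(-10\right) = \sqrt{8} \left(-10\right) = 2 \sqrt{2} \left(-10\right) = - 20 \sqrt{2} \approx -28.284$)
$z^{2} = \left(- 20 \sqrt{2}\right)^{2} = 800$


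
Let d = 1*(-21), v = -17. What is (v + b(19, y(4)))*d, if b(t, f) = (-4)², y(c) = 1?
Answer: 21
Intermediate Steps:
b(t, f) = 16
d = -21
(v + b(19, y(4)))*d = (-17 + 16)*(-21) = -1*(-21) = 21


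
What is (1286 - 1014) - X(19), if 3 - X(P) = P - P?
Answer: 269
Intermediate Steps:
X(P) = 3 (X(P) = 3 - (P - P) = 3 - 1*0 = 3 + 0 = 3)
(1286 - 1014) - X(19) = (1286 - 1014) - 1*3 = 272 - 3 = 269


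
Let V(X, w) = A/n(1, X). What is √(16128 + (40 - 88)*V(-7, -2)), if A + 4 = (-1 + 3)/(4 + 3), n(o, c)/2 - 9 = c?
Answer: 2*√198114/7 ≈ 127.17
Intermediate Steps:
n(o, c) = 18 + 2*c
A = -26/7 (A = -4 + (-1 + 3)/(4 + 3) = -4 + 2/7 = -26/7 ≈ -3.7143)
V(X, w) = -26/(7*(18 + 2*X))
√(16128 + (40 - 88)*V(-7, -2)) = √(16128 + (40 - 88)*(-13/(63 + 7*(-7)))) = √(16128 - (-624)/(63 - 49)) = √(16128 - (-624)/14) = √(16128 - 48*(-13/14)) = √(16128 + 312/7) = √(113208/7) = 2*√198114/7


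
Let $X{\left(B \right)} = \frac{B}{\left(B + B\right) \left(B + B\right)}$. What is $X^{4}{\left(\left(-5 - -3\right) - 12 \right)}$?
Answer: $\frac{1}{9834496} \approx 1.0168 \cdot 10^{-7}$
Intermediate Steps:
$X{\left(B \right)} = \frac{1}{4 B}$ ($X{\left(B \right)} = \frac{B}{2 B 2 B} = \frac{B}{4 B^{2}} = B \frac{1}{4 B^{2}} = \frac{1}{4 B}$)
$X^{4}{\left(\left(-5 - -3\right) - 12 \right)} = \left(\frac{1}{4 \left(\left(-5 - -3\right) - 12\right)}\right)^{4} = \left(\frac{1}{4 \left(\left(-5 + 3\right) - 12\right)}\right)^{4} = \left(\frac{1}{4 \left(-2 - 12\right)}\right)^{4} = \left(\frac{1}{4 \left(-14\right)}\right)^{4} = \left(\frac{1}{4} \left(- \frac{1}{14}\right)\right)^{4} = \left(- \frac{1}{56}\right)^{4} = \frac{1}{9834496}$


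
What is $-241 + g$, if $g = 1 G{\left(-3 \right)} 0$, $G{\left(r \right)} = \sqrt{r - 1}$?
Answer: $-241$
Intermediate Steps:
$G{\left(r \right)} = \sqrt{-1 + r}$
$g = 0$ ($g = 1 \sqrt{-1 - 3} \cdot 0 = 1 \sqrt{-4} \cdot 0 = 1 \cdot 2 i 0 = 2 i 0 = 0$)
$-241 + g = -241 + 0 = -241$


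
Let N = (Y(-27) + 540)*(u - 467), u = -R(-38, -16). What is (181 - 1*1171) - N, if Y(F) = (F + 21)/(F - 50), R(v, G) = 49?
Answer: 21382146/77 ≈ 2.7769e+5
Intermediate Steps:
Y(F) = (21 + F)/(-50 + F)
u = -49 (u = -1*49 = -49)
N = -21458376/77 (N = ((21 - 27)/(-50 - 27) + 540)*(-49 - 467) = (-6/(-77) + 540)*(-516) = (-1/77*(-6) + 540)*(-516) = (6/77 + 540)*(-516) = (41586/77)*(-516) = -21458376/77 ≈ -2.7868e+5)
(181 - 1*1171) - N = (181 - 1*1171) - 1*(-21458376/77) = (181 - 1171) + 21458376/77 = -990 + 21458376/77 = 21382146/77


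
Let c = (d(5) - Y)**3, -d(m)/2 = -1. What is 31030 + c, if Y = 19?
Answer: 26117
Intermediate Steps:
d(m) = 2 (d(m) = -2*(-1) = 2)
c = -4913 (c = (2 - 1*19)**3 = (2 - 19)**3 = (-17)**3 = -4913)
31030 + c = 31030 - 4913 = 26117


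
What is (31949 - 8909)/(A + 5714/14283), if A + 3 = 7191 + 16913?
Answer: 329080320/344240297 ≈ 0.95596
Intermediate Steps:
A = 24101 (A = -3 + (7191 + 16913) = -3 + 24104 = 24101)
(31949 - 8909)/(A + 5714/14283) = (31949 - 8909)/(24101 + 5714/14283) = 23040/(24101 + 5714*(1/14283)) = 23040/(24101 + 5714/14283) = 23040/(344240297/14283) = 23040*(14283/344240297) = 329080320/344240297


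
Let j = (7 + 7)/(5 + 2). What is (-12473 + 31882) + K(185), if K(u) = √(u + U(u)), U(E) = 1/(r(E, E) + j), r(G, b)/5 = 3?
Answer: 19409 + 11*√442/17 ≈ 19423.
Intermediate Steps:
r(G, b) = 15 (r(G, b) = 5*3 = 15)
j = 2 (j = 14/7 = 14*(⅐) = 2)
U(E) = 1/17 (U(E) = 1/(15 + 2) = 1/17)
K(u) = √(1/17 + u) (K(u) = √(u + 1/17) = √(1/17 + u))
(-12473 + 31882) + K(185) = (-12473 + 31882) + √(17 + 289*185)/17 = 19409 + √(17 + 53465)/17 = 19409 + √53482/17 = 19409 + (11*√442)/17 = 19409 + 11*√442/17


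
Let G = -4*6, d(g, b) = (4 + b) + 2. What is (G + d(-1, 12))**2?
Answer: 36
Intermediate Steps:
d(g, b) = 6 + b
G = -24
(G + d(-1, 12))**2 = (-24 + (6 + 12))**2 = (-24 + 18)**2 = (-6)**2 = 36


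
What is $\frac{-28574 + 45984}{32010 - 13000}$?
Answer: $\frac{1741}{1901} \approx 0.91583$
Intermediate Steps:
$\frac{-28574 + 45984}{32010 - 13000} = \frac{17410}{19010} = 17410 \cdot \frac{1}{19010} = \frac{1741}{1901}$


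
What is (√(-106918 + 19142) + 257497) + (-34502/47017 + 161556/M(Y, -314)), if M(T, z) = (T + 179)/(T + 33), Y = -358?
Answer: 4635760145413/8416043 + 4*I*√5486 ≈ 5.5082e+5 + 296.27*I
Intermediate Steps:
M(T, z) = (179 + T)/(33 + T)
(√(-106918 + 19142) + 257497) + (-34502/47017 + 161556/M(Y, -314)) = (√(-106918 + 19142) + 257497) + (-34502/47017 + 161556/(((179 - 358)/(33 - 358)))) = (√(-87776) + 257497) + (-34502*1/47017 + 161556/((-179/(-325)))) = (4*I*√5486 + 257497) + (-34502/47017 + 161556/((-1/325*(-179)))) = (257497 + 4*I*√5486) + (-34502/47017 + 161556/(179/325)) = (257497 + 4*I*√5486) + (-34502/47017 + 161556*(325/179)) = (257497 + 4*I*√5486) + (-34502/47017 + 52505700/179) = (257497 + 4*I*√5486) + 2468654321042/8416043 = 4635760145413/8416043 + 4*I*√5486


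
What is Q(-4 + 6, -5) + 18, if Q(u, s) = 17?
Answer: 35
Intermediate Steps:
Q(-4 + 6, -5) + 18 = 17 + 18 = 35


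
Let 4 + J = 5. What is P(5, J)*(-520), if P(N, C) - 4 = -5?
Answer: 520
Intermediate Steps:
J = 1 (J = -4 + 5 = 1)
P(N, C) = -1 (P(N, C) = 4 - 5 = -1)
P(5, J)*(-520) = -1*(-520) = 520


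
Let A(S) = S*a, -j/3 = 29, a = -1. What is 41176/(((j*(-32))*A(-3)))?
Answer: 5147/1044 ≈ 4.9301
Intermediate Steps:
j = -87 (j = -3*29 = -87)
A(S) = -S (A(S) = S*(-1) = -S)
41176/(((j*(-32))*A(-3))) = 41176/(((-87*(-32))*(-1*(-3)))) = 41176/((2784*3)) = 41176/8352 = 41176*(1/8352) = 5147/1044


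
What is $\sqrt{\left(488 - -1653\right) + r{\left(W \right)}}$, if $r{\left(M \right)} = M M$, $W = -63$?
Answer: $\sqrt{6110} \approx 78.167$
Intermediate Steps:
$r{\left(M \right)} = M^{2}$
$\sqrt{\left(488 - -1653\right) + r{\left(W \right)}} = \sqrt{\left(488 - -1653\right) + \left(-63\right)^{2}} = \sqrt{\left(488 + 1653\right) + 3969} = \sqrt{2141 + 3969} = \sqrt{6110}$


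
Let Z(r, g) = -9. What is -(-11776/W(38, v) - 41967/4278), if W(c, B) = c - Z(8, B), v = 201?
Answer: 17450059/67022 ≈ 260.36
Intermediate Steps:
W(c, B) = 9 + c (W(c, B) = c - 1*(-9) = c + 9 = 9 + c)
-(-11776/W(38, v) - 41967/4278) = -(-11776/(9 + 38) - 41967/4278) = -(-11776/47 - 41967*1/4278) = -(-11776*1/47 - 13989/1426) = -(-11776/47 - 13989/1426) = -1*(-17450059/67022) = 17450059/67022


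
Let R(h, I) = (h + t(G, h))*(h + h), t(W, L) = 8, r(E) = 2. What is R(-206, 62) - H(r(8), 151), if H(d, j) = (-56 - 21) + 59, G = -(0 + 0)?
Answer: 81594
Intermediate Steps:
G = 0 (G = -1*0 = 0)
H(d, j) = -18 (H(d, j) = -77 + 59 = -18)
R(h, I) = 2*h*(8 + h) (R(h, I) = (h + 8)*(h + h) = (8 + h)*(2*h) = 2*h*(8 + h))
R(-206, 62) - H(r(8), 151) = 2*(-206)*(8 - 206) - 1*(-18) = 2*(-206)*(-198) + 18 = 81576 + 18 = 81594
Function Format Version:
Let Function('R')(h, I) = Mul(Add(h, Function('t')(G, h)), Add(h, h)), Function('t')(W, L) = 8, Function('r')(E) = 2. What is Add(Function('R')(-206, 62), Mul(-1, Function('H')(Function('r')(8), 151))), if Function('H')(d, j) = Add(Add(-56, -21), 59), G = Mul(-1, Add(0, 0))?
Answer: 81594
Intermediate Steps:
G = 0 (G = Mul(-1, 0) = 0)
Function('H')(d, j) = -18 (Function('H')(d, j) = Add(-77, 59) = -18)
Function('R')(h, I) = Mul(2, h, Add(8, h)) (Function('R')(h, I) = Mul(Add(h, 8), Add(h, h)) = Mul(Add(8, h), Mul(2, h)) = Mul(2, h, Add(8, h)))
Add(Function('R')(-206, 62), Mul(-1, Function('H')(Function('r')(8), 151))) = Add(Mul(2, -206, Add(8, -206)), Mul(-1, -18)) = Add(Mul(2, -206, -198), 18) = Add(81576, 18) = 81594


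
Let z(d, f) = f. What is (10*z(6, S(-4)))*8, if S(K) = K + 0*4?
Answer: -320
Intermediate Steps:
S(K) = K (S(K) = K + 0 = K)
(10*z(6, S(-4)))*8 = (10*(-4))*8 = -40*8 = -320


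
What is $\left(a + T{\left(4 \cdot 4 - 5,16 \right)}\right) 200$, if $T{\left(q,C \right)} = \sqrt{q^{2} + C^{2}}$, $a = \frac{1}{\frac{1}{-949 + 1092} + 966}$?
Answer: $\frac{28600}{138139} + 200 \sqrt{377} \approx 3883.5$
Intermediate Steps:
$a = \frac{143}{138139}$ ($a = \frac{1}{\frac{1}{143} + 966} = \frac{1}{\frac{138139}{143}} = \frac{143}{138139} \approx 0.0010352$)
$T{\left(q,C \right)} = \sqrt{C^{2} + q^{2}}$
$\left(a + T{\left(4 \cdot 4 - 5,16 \right)}\right) 200 = \left(\frac{143}{138139} + \sqrt{16^{2} + \left(4 \cdot 4 - 5\right)^{2}}\right) 200 = \left(\frac{143}{138139} + \sqrt{256 + \left(16 - 5\right)^{2}}\right) 200 = \left(\frac{143}{138139} + \sqrt{256 + 11^{2}}\right) 200 = \left(\frac{143}{138139} + \sqrt{256 + 121}\right) 200 = \left(\frac{143}{138139} + \sqrt{377}\right) 200 = \frac{28600}{138139} + 200 \sqrt{377}$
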